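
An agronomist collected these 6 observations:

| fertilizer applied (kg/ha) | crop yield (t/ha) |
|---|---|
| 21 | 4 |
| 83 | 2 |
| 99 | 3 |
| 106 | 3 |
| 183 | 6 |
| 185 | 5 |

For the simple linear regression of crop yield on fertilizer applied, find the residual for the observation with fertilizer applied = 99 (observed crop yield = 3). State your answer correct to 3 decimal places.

-0.628

n = 6, Σx = 677, Σy = 23, Σxy = 2888, Σx² = 96081
Sxx = Σx² − (Σx)²/n = 96081 − 76388.166667 = 19692.833333
Sxy = Σxy − (Σx)(Σy)/n = 2888 − 2595.166667 = 292.833333
b = Sxy/Sxx = 292.833333/19692.833333 = 0.014870
a = ȳ − b·x̄ = 3.833333 − 0.014870·112.833333 = 2.155497
ŷ(99) = 2.155497 + 0.014870·99 = 3.627631
residual = y − ŷ = 3 − 3.627631 = -0.627631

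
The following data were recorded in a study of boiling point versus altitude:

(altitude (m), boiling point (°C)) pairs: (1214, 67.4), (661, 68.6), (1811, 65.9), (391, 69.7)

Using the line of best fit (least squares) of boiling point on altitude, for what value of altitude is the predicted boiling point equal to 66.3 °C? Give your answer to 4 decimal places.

n = 4, Σx = 4077, Σy = 271.6, Σxy = 273765.8, Σx² = 5343319
Sxx = Σx² − (Σx)²/n = 5343319 − 4155482.25 = 1187836.75
Sxy = Σxy − (Σx)(Σy)/n = 273765.8 − 276828.3 = -3062.5
b = Sxy/Sxx = -3062.5/1187836.75 = -0.002578
a = ȳ − b·x̄ = 67.9 − (-0.002578)·1019.25 = 70.527847
Set a + b·x = 66.3: x = (66.3 − 70.527847) / (-0.002578) = 1639.834098

1639.8341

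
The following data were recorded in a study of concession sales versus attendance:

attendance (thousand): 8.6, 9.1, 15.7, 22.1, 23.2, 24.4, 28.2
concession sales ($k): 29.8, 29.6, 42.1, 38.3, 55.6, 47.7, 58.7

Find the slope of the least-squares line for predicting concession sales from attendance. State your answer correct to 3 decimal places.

1.345

n = 7, Σx = 131.3, Σy = 301.8, Σxy = 6142.18, Σx² = 2820.51
Sxx = Σx² − (Σx)²/n = 2820.51 − 2462.812857 = 357.697143
Sxy = Σxy − (Σx)(Σy)/n = 6142.18 − 5660.905714 = 481.274286
b = Sxy/Sxx = 481.274286/357.697143 = 1.345480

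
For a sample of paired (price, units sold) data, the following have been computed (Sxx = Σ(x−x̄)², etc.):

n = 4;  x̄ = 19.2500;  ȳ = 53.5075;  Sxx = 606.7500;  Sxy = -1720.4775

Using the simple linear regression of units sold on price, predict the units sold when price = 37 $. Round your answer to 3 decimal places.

3.176

b = Sxy/Sxx = -1720.4775/606.75 = -2.835562
a = ȳ − b·x̄ = 53.5075 − (-2.835562)·19.25 = 108.092077
ŷ(37) = a + b·37 = 108.092077 + (-2.835562)·37 = 3.176267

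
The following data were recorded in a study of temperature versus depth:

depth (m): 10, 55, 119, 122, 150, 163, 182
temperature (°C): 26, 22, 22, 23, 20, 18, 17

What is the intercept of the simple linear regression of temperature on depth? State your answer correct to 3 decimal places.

n = 7, Σx = 801, Σy = 148, Σxy = 15922, Σx² = 114363
Sxx = Σx² − (Σx)²/n = 114363 − 91657.285714 = 22705.714286
Sxy = Σxy − (Σx)(Σy)/n = 15922 − 16935.428571 = -1013.428571
b = Sxy/Sxx = -1013.428571/22705.714286 = -0.044633
a = ȳ − b·x̄ = 21.142857 − (-0.044633)·114.428571 = 26.250170

26.250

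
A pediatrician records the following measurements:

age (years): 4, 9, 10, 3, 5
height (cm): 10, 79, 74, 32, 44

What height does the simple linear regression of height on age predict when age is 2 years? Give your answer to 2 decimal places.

12.60

n = 5, Σx = 31, Σy = 239, Σxy = 1807, Σx² = 231
Sxx = Σx² − (Σx)²/n = 231 − 192.2 = 38.8
Sxy = Σxy − (Σx)(Σy)/n = 1807 − 1481.8 = 325.2
b = Sxy/Sxx = 325.2/38.8 = 8.381443
a = ȳ − b·x̄ = 47.8 − 8.381443·6.2 = -4.164948
ŷ(2) = a + b·2 = -4.164948 + 8.381443·2 = 12.597938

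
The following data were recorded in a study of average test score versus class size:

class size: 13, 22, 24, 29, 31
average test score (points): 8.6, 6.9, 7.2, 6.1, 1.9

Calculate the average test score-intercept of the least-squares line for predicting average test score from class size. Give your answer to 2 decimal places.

n = 5, Σx = 119, Σy = 30.7, Σxy = 672.2, Σx² = 3031
Sxx = Σx² − (Σx)²/n = 3031 − 2832.2 = 198.8
Sxy = Σxy − (Σx)(Σy)/n = 672.2 − 730.66 = -58.46
b = Sxy/Sxx = -58.46/198.8 = -0.294064
a = ȳ − b·x̄ = 6.14 − (-0.294064)·23.8 = 13.138732

13.14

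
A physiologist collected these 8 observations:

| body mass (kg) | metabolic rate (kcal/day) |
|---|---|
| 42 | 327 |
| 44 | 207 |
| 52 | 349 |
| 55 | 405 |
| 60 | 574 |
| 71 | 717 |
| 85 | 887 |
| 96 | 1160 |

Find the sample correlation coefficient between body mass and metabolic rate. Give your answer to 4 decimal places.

n = 8, Σx = 505, Σy = 4626, Σxy = 335367, Σx² = 34511, Σy² = 3411538
Sxx = Σx² − (Σx)²/n = 34511 − 31878.125 = 2632.875
Sxy = Σxy − (Σx)(Σy)/n = 335367 − 292016.25 = 43350.75
Syy = Σy² − (Σy)²/n = 3411538 − 2674984.5 = 736553.5
r = Sxy/√(Sxx·Syy) = 43350.75/√(1939253296.3125) = 43350.75/44036.953758 = 0.984418

0.9844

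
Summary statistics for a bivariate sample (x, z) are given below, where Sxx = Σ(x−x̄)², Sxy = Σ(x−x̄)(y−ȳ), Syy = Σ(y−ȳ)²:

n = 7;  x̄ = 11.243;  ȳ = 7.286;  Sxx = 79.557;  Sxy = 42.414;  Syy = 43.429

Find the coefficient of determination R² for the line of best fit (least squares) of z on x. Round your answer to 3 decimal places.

R² = Sxy²/(Sxx·Syy) = (42.414)²/(79.557·43.429) = 0.520667

0.521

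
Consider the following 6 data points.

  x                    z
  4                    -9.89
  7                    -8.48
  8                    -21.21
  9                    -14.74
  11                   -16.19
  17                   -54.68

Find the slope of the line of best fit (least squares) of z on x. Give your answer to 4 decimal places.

-3.4980

n = 6, Σx = 56, Σy = -125.19, Σxy = -1508.91, Σx² = 620
Sxx = Σx² − (Σx)²/n = 620 − 522.666667 = 97.333333
Sxy = Σxy − (Σx)(Σy)/n = -1508.91 − (-1168.44) = -340.47
b = Sxy/Sxx = -340.47/97.333333 = -3.497979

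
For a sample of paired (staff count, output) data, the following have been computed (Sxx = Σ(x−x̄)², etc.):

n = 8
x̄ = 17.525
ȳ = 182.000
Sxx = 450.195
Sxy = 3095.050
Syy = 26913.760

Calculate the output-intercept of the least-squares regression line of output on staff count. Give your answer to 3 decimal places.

b = Sxy/Sxx = 3095.05/450.195 = 6.874910
a = ȳ − b·x̄ = 182 − 6.874910·17.525 = 61.517206

61.517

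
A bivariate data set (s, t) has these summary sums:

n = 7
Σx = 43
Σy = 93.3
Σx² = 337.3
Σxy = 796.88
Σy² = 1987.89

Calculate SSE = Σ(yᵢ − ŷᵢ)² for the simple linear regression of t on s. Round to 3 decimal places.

59.990

Sxx = Σx² − (Σx)²/n = 337.3 − 264.142857 = 73.157143
Sxy = Σxy − (Σx)(Σy)/n = 796.88 − 573.128571 = 223.751429
Syy = Σy² − (Σy)²/n = 1987.89 − 1243.555714 = 744.334286
b = Sxy/Sxx = 223.751429/73.157143 = 3.058504
SSE = Syy − b·Sxy = 744.334286 − 3.058504·223.751429 = 59.989602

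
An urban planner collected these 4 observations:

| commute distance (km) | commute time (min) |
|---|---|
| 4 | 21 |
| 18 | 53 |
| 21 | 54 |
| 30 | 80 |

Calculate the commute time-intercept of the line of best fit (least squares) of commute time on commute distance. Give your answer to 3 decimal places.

11.392

n = 4, Σx = 73, Σy = 208, Σxy = 4572, Σx² = 1681
Sxx = Σx² − (Σx)²/n = 1681 − 1332.25 = 348.75
Sxy = Σxy − (Σx)(Σy)/n = 4572 − 3796 = 776
b = Sxy/Sxx = 776/348.75 = 2.225090
a = ȳ − b·x̄ = 52 − 2.225090·18.25 = 11.392115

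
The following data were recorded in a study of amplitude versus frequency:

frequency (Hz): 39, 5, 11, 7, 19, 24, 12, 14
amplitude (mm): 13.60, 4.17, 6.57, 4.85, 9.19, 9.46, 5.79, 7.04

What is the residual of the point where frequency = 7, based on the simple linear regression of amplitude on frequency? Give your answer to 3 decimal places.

-0.150

n = 8, Σx = 131, Σy = 60.67, Σxy = 1227.16, Σx² = 2993
Sxx = Σx² − (Σx)²/n = 2993 − 2145.125 = 847.875
Sxy = Σxy − (Σx)(Σy)/n = 1227.16 − 993.47125 = 233.68875
b = Sxy/Sxx = 233.68875/847.875 = 0.275617
a = ȳ − b·x̄ = 7.58375 − 0.275617·16.375 = 3.070522
ŷ(7) = 3.070522 + 0.275617·7 = 4.999841
residual = y − ŷ = 4.85 − 4.999841 = -0.149841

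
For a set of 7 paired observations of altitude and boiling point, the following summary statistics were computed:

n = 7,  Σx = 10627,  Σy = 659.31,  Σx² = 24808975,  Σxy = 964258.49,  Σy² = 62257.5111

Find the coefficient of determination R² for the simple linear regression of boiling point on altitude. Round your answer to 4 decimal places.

Sxx = Σx² − (Σx)²/n = 24808975 − 16133304.142857 = 8675670.857143
Sxy = Σxy − (Σx)(Σy)/n = 964258.49 − 1000926.767143 = -36668.277143
Syy = Σy² − (Σy)²/n = 62257.5111 − 62098.525157 = 158.985943
R² = Sxy²/(Sxx·Syy) = (-36668.277143)²/(8675670.857143·158.985943) = 0.974808

0.9748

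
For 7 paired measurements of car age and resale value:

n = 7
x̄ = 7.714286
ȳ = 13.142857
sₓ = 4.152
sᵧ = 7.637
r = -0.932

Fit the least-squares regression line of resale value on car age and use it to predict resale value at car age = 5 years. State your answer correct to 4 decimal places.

b = r · sᵧ/sₓ = -0.932 · 7.637/4.152 = -1.714278
a = ȳ − b·x̄ = 13.142857 − (-1.714278)·7.714286 = 26.367291
ŷ(5) = a + b·5 = 26.367291 + (-1.714278)·5 = 17.795899

17.7959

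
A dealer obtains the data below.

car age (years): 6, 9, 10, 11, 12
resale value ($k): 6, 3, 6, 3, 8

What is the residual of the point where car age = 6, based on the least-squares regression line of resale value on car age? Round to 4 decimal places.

n = 5, Σx = 48, Σy = 26, Σxy = 252, Σx² = 482
Sxx = Σx² − (Σx)²/n = 482 − 460.8 = 21.2
Sxy = Σxy − (Σx)(Σy)/n = 252 − 249.6 = 2.4
b = Sxy/Sxx = 2.4/21.2 = 0.113208
a = ȳ − b·x̄ = 5.2 − 0.113208·9.6 = 4.113208
ŷ(6) = 4.113208 + 0.113208·6 = 4.792453
residual = y − ŷ = 6 − 4.792453 = 1.207547

1.2075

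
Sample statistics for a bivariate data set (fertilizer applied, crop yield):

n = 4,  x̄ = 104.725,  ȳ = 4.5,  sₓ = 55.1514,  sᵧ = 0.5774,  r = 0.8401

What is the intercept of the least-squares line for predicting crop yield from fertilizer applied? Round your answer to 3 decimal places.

3.579

b = r · sᵧ/sₓ = 0.8401 · 0.5774/55.1514 = 0.008795
a = ȳ − b·x̄ = 4.5 − 0.008795·104.725 = 3.578911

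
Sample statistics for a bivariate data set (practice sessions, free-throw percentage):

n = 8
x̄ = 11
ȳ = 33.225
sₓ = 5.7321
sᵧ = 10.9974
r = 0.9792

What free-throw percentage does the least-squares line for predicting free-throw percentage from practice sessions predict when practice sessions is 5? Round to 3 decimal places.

b = r · sᵧ/sₓ = 0.9792 · 10.9974/5.7321 = 1.878658
a = ȳ − b·x̄ = 33.225 − 1.878658·11 = 12.559765
ŷ(5) = a + b·5 = 12.559765 + 1.878658·5 = 21.953054

21.953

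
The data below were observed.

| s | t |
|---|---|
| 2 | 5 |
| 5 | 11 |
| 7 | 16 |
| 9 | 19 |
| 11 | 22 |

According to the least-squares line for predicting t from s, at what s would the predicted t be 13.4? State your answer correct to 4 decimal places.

n = 5, Σx = 34, Σy = 73, Σxy = 590, Σx² = 280
Sxx = Σx² − (Σx)²/n = 280 − 231.2 = 48.8
Sxy = Σxy − (Σx)(Σy)/n = 590 − 496.4 = 93.6
b = Sxy/Sxx = 93.6/48.8 = 1.918033
a = ȳ − b·x̄ = 14.6 − 1.918033·6.8 = 1.557377
Set a + b·x = 13.4: x = (13.4 − 1.557377) / 1.918033 = 6.174359

6.1744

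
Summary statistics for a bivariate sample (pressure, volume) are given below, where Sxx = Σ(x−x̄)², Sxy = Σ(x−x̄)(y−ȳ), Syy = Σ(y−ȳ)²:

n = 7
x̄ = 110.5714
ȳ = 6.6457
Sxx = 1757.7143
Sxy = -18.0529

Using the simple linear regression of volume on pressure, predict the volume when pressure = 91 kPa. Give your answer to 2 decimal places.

b = Sxy/Sxx = -18.0529/1757.7143 = -0.010271
a = ȳ − b·x̄ = 6.6457 − (-0.010271)·110.5714 = 7.781342
ŷ(91) = a + b·91 = 7.781342 + (-0.010271)·91 = 6.846711

6.85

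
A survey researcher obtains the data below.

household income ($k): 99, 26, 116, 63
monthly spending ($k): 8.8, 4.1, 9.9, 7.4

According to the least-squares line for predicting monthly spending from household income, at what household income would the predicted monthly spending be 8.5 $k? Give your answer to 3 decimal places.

91.337

n = 4, Σx = 304, Σy = 30.2, Σxy = 2592.4, Σx² = 27902
Sxx = Σx² − (Σx)²/n = 27902 − 23104 = 4798
Sxy = Σxy − (Σx)(Σy)/n = 2592.4 − 2295.2 = 297.2
b = Sxy/Sxx = 297.2/4798 = 0.061942
a = ȳ − b·x̄ = 7.55 − 0.061942·76 = 2.842372
Set a + b·x = 8.5: x = (8.5 − 2.842372) / 0.061942 = 91.336810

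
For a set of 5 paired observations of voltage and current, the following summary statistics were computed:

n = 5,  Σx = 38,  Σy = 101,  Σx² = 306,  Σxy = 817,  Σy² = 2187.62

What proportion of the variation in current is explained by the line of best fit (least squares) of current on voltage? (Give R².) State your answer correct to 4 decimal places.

Sxx = Σx² − (Σx)²/n = 306 − 288.8 = 17.2
Sxy = Σxy − (Σx)(Σy)/n = 817 − 767.6 = 49.4
Syy = Σy² − (Σy)²/n = 2187.62 − 2040.2 = 147.42
R² = Sxy²/(Sxx·Syy) = (49.4)²/(17.2·147.42) = 0.962430

0.9624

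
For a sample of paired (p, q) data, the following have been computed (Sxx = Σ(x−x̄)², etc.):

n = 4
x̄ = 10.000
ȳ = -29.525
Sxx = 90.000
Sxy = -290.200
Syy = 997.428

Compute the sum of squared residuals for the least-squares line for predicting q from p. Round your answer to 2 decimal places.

b = Sxy/Sxx = -290.2/90 = -3.224444
SSE = Syy − b·Sxy = 997.428 − (-3.224444)·(-290.2) = 61.694222

61.69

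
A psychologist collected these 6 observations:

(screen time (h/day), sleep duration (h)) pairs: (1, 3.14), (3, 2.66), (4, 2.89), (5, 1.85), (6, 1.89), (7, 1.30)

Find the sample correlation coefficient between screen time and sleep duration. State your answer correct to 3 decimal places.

-0.923

n = 6, Σx = 26, Σy = 13.73, Σxy = 52.37, Σx² = 136, Σy² = 33.9719
Sxx = Σx² − (Σx)²/n = 136 − 112.666667 = 23.333333
Sxy = Σxy − (Σx)(Σy)/n = 52.37 − 59.496667 = -7.126667
Syy = Σy² − (Σy)²/n = 33.9719 − 31.418817 = 2.553083
r = Sxy/√(Sxx·Syy) = -7.126667/√(59.571944) = -7.126667/7.718286 = -0.923348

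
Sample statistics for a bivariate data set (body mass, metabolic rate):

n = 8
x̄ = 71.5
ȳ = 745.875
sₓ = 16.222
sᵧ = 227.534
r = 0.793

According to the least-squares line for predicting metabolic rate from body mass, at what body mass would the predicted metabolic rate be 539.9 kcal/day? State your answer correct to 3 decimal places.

52.982

b = r · sᵧ/sₓ = 0.793 · 227.534/16.222 = 11.122825
a = ȳ − b·x̄ = 745.875 − 11.122825·71.5 = -49.406965
Set a + b·x = 539.9: x = (539.9 − (-49.406965)) / 11.122825 = 52.981772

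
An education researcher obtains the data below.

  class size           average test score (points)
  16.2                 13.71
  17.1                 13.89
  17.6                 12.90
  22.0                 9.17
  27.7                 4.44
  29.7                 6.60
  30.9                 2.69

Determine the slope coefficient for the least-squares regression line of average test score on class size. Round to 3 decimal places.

-0.704

n = 7, Σx = 161.2, Σy = 63.4, Σxy = 1290.53, Σx² = 3952.8
Sxx = Σx² − (Σx)²/n = 3952.8 − 3712.205714 = 240.594286
Sxy = Σxy − (Σx)(Σy)/n = 1290.53 − 1460.011429 = -169.481429
b = Sxy/Sxx = -169.481429/240.594286 = -0.704428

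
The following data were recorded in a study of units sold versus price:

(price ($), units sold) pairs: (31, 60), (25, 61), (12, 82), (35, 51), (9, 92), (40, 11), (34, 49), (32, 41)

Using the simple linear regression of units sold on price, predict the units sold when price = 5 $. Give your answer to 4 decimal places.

101.1311

n = 8, Σx = 218, Σy = 447, Σxy = 10400, Σx² = 6816
Sxx = Σx² − (Σx)²/n = 6816 − 5940.5 = 875.5
Sxy = Σxy − (Σx)(Σy)/n = 10400 − 12180.75 = -1780.75
b = Sxy/Sxx = -1780.75/875.5 = -2.033981
a = ȳ − b·x̄ = 55.875 − (-2.033981)·27.25 = 111.300971
ŷ(5) = a + b·5 = 111.300971 + (-2.033981)·5 = 101.131068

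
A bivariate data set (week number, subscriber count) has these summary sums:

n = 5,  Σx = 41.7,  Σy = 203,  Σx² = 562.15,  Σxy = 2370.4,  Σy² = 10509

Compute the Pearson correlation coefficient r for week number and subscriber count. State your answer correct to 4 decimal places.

Sxx = Σx² − (Σx)²/n = 562.15 − 347.778 = 214.372
Sxy = Σxy − (Σx)(Σy)/n = 2370.4 − 1693.02 = 677.38
Syy = Σy² − (Σy)²/n = 10509 − 8241.8 = 2267.2
r = Sxy/√(Sxx·Syy) = 677.38/√(486024.1984) = 677.38/697.154358 = 0.971636

0.9716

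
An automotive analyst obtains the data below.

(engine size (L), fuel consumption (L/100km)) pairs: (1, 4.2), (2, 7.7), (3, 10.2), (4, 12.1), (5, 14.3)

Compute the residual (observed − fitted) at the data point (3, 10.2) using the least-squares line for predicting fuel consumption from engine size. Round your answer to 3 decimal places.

n = 5, Σx = 15, Σy = 48.5, Σxy = 170.1, Σx² = 55
Sxx = Σx² − (Σx)²/n = 55 − 45 = 10
Sxy = Σxy − (Σx)(Σy)/n = 170.1 − 145.5 = 24.6
b = Sxy/Sxx = 24.6/10 = 2.46
a = ȳ − b·x̄ = 9.7 − 2.46·3 = 2.32
ŷ(3) = 2.32 + 2.46·3 = 9.7
residual = y − ŷ = 10.2 − 9.7 = 0.5

0.500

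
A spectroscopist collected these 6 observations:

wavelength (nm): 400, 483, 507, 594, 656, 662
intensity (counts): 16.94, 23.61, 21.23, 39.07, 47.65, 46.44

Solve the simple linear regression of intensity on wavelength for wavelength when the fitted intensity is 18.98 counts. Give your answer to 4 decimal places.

443.0612

n = 6, Σx = 3302, Σy = 194.94, Σxy = 114152.5, Σx² = 1871754
Sxx = Σx² − (Σx)²/n = 1871754 − 1817200.666667 = 54553.333333
Sxy = Σxy − (Σx)(Σy)/n = 114152.5 − 107281.98 = 6870.52
b = Sxy/Sxx = 6870.52/54553.333333 = 0.125941
a = ȳ − b·x̄ = 32.49 − 0.125941·550.333333 = -36.819718
Set a + b·x = 18.98: x = (18.98 − (-36.819718)) / 0.125941 = 443.061171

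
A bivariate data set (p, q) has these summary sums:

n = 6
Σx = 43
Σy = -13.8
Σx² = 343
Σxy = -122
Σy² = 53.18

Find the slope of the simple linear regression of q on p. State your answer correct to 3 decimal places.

Sxx = Σx² − (Σx)²/n = 343 − 308.166667 = 34.833333
Sxy = Σxy − (Σx)(Σy)/n = -122 − (-98.9) = -23.1
b = Sxy/Sxx = -23.1/34.833333 = -0.663158

-0.663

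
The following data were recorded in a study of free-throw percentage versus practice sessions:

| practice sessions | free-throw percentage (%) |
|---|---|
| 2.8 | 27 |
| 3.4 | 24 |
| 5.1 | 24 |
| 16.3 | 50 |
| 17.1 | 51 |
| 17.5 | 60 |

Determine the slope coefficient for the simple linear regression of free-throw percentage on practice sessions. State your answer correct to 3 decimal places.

2.152

n = 6, Σx = 62.2, Σy = 236, Σxy = 3016.7, Σx² = 909.76
Sxx = Σx² − (Σx)²/n = 909.76 − 644.806667 = 264.953333
Sxy = Σxy − (Σx)(Σy)/n = 3016.7 − 2446.533333 = 570.166667
b = Sxy/Sxx = 570.166667/264.953333 = 2.151951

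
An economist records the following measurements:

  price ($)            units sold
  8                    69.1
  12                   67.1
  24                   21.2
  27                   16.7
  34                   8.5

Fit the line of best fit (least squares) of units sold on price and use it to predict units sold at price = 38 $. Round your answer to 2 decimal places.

n = 5, Σx = 105, Σy = 182.6, Σxy = 2606.7, Σx² = 2669
Sxx = Σx² − (Σx)²/n = 2669 − 2205 = 464
Sxy = Σxy − (Σx)(Σy)/n = 2606.7 − 3834.6 = -1227.9
b = Sxy/Sxx = -1227.9/464 = -2.646336
a = ȳ − b·x̄ = 36.52 − (-2.646336)·21 = 92.093060
ŷ(38) = a + b·38 = 92.093060 + (-2.646336)·38 = -8.467716

-8.47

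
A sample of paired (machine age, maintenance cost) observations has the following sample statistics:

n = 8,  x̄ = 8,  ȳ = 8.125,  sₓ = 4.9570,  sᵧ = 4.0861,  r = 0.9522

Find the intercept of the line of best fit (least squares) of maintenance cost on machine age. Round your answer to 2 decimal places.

1.85

b = r · sᵧ/sₓ = 0.9522 · 4.0861/4.957 = 0.784907
a = ȳ − b·x̄ = 8.125 − 0.784907·8 = 1.845743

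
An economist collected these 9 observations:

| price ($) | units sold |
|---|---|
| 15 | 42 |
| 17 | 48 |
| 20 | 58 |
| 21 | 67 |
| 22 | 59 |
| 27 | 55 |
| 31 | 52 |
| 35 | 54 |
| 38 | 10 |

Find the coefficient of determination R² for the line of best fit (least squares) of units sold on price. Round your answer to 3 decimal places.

n = 9, Σx = 226, Σy = 445, Σxy = 10678, Σx² = 6198, Σy² = 24147
Sxx = Σx² − (Σx)²/n = 6198 − 5675.111111 = 522.888889
Sxy = Σxy − (Σx)(Σy)/n = 10678 − 11174.444444 = -496.444444
Syy = Σy² − (Σy)²/n = 24147 − 22002.777778 = 2144.222222
R² = Sxy²/(Sxx·Syy) = (-496.444444)²/(522.888889·2144.222222) = 0.219817

0.220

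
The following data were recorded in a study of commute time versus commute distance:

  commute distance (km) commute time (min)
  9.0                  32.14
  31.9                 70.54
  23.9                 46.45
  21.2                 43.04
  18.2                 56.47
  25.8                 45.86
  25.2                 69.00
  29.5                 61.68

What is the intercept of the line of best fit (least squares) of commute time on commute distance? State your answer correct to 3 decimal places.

19.855

n = 8, Σx = 184.7, Σy = 425.18, Σxy = 10331.391, Σx² = 4621.43
Sxx = Σx² − (Σx)²/n = 4621.43 − 4264.26125 = 357.16875
Sxy = Σxy − (Σx)(Σy)/n = 10331.391 − 9816.34325 = 515.04775
b = Sxy/Sxx = 515.04775/357.16875 = 1.442029
a = ȳ − b·x̄ = 53.1475 − 1.442029·23.0875 = 19.854652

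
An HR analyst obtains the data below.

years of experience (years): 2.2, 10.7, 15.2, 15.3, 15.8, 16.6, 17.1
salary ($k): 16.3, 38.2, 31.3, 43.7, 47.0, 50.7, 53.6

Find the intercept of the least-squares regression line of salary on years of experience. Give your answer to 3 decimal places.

11.624

n = 7, Σx = 92.9, Σy = 280.8, Σxy = 4089.75, Σx² = 1402.07
Sxx = Σx² − (Σx)²/n = 1402.07 − 1232.915714 = 169.154286
Sxy = Σxy − (Σx)(Σy)/n = 4089.75 − 3726.617143 = 363.132857
b = Sxy/Sxx = 363.132857/169.154286 = 2.146755
a = ȳ − b·x̄ = 40.114286 − 2.146755·13.271429 = 11.623776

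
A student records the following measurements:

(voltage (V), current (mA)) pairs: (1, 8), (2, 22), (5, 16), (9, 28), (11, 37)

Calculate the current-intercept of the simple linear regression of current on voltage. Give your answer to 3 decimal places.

n = 5, Σx = 28, Σy = 111, Σxy = 791, Σx² = 232
Sxx = Σx² − (Σx)²/n = 232 − 156.8 = 75.2
Sxy = Σxy − (Σx)(Σy)/n = 791 − 621.6 = 169.4
b = Sxy/Sxx = 169.4/75.2 = 2.252660
a = ȳ − b·x̄ = 22.2 − 2.252660·5.6 = 9.585106

9.585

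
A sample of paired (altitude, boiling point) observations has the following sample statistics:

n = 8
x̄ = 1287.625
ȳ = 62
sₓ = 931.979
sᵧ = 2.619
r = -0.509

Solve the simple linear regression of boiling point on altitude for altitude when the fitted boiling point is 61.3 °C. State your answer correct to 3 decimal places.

1777.010

b = r · sᵧ/sₓ = -0.509 · 2.619/931.979 = -0.001430
a = ȳ − b·x̄ = 62 − (-0.001430)·1287.625 = 63.841775
Set a + b·x = 61.3: x = (61.3 − 63.841775) / (-0.001430) = 1777.010262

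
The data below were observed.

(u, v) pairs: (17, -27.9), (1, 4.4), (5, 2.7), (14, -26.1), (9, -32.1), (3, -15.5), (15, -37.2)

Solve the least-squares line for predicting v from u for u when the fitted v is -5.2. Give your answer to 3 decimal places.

n = 7, Σx = 64, Σy = -131.7, Σxy = -1715.2, Σx² = 826
Sxx = Σx² − (Σx)²/n = 826 − 585.142857 = 240.857143
Sxy = Σxy − (Σx)(Σy)/n = -1715.2 − (-1204.114286) = -511.085714
b = Sxy/Sxx = -511.085714/240.857143 = -2.121945
a = ȳ − b·x̄ = -18.814286 − (-2.121945)·9.142857 = 0.586358
Set a + b·x = -5.2: x = (-5.2 − 0.586358) / (-2.121945) = 2.726912

2.727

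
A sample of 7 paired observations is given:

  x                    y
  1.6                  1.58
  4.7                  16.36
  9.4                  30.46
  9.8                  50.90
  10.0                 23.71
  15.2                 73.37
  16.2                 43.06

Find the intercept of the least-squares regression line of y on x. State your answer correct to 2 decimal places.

-2.47

n = 7, Σx = 66.9, Σy = 239.44, Σxy = 2914.46, Σx² = 802.53
Sxx = Σx² − (Σx)²/n = 802.53 − 639.372857 = 163.157143
Sxy = Σxy − (Σx)(Σy)/n = 2914.46 − 2288.362286 = 626.097714
b = Sxy/Sxx = 626.097714/163.157143 = 3.837391
a = ȳ − b·x̄ = 34.205714 − 3.837391·9.557143 = -2.468778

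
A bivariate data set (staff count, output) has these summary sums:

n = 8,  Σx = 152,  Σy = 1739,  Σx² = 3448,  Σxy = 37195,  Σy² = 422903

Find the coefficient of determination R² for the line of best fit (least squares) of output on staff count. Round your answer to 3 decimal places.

Sxx = Σx² − (Σx)²/n = 3448 − 2888 = 560
Sxy = Σxy − (Σx)(Σy)/n = 37195 − 33041 = 4154
Syy = Σy² − (Σy)²/n = 422903 − 378015.125 = 44887.875
R² = Sxy²/(Sxx·Syy) = (4154)²/(560·44887.875) = 0.686461

0.686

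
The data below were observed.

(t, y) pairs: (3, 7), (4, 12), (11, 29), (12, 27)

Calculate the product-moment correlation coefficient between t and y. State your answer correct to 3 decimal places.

0.982

n = 4, Σx = 30, Σy = 75, Σxy = 712, Σx² = 290, Σy² = 1763
Sxx = Σx² − (Σx)²/n = 290 − 225 = 65
Sxy = Σxy − (Σx)(Σy)/n = 712 − 562.5 = 149.5
Syy = Σy² − (Σy)²/n = 1763 − 1406.25 = 356.75
r = Sxy/√(Sxx·Syy) = 149.5/√(23188.75) = 149.5/152.278528 = 0.981754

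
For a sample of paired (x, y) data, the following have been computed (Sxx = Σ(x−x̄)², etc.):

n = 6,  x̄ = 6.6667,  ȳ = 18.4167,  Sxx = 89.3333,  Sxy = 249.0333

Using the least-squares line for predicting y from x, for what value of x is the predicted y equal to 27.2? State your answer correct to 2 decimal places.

b = Sxy/Sxx = 249.0333/89.3333 = 2.787687
a = ȳ − b·x̄ = 18.4167 − 2.787687·6.6667 = -0.167974
Set a + b·x = 27.2: x = (27.2 − (-0.167974)) / 2.787687 = 9.817448

9.82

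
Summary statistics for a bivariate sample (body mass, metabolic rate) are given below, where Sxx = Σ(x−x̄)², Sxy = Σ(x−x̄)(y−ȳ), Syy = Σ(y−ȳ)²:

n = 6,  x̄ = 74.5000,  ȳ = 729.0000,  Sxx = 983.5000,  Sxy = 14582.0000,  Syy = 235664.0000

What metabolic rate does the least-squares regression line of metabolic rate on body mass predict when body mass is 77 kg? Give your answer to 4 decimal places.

766.0666

b = Sxy/Sxx = 14582/983.5 = 14.826640
a = ȳ − b·x̄ = 729 − 14.826640·74.5 = -375.584647
ŷ(77) = a + b·77 = -375.584647 + 14.826640·77 = 766.066599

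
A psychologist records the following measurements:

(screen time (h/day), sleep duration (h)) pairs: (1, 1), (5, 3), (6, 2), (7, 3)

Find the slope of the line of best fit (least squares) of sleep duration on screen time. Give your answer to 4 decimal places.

n = 4, Σx = 19, Σy = 9, Σxy = 49, Σx² = 111
Sxx = Σx² − (Σx)²/n = 111 − 90.25 = 20.75
Sxy = Σxy − (Σx)(Σy)/n = 49 − 42.75 = 6.25
b = Sxy/Sxx = 6.25/20.75 = 0.301205

0.3012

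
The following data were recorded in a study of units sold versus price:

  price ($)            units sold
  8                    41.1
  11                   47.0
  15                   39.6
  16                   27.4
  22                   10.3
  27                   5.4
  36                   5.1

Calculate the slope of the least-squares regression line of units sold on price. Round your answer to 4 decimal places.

-1.6768

n = 7, Σx = 135, Σy = 175.9, Σxy = 2434.2, Σx² = 3175
Sxx = Σx² − (Σx)²/n = 3175 − 2603.571429 = 571.428571
Sxy = Σxy − (Σx)(Σy)/n = 2434.2 − 3392.357143 = -958.157143
b = Sxy/Sxx = -958.157143/571.428571 = -1.676775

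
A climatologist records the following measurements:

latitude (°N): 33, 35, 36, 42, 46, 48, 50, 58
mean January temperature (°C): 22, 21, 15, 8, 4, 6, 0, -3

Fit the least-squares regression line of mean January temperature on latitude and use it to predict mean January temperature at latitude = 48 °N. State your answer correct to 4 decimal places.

4.4476

n = 8, Σx = 348, Σy = 73, Σxy = 2635, Σx² = 15658
Sxx = Σx² − (Σx)²/n = 15658 − 15138 = 520
Sxy = Σxy − (Σx)(Σy)/n = 2635 − 3175.5 = -540.5
b = Sxy/Sxx = -540.5/520 = -1.039423
a = ȳ − b·x̄ = 9.125 − (-1.039423)·43.5 = 54.339904
ŷ(48) = a + b·48 = 54.339904 + (-1.039423)·48 = 4.447596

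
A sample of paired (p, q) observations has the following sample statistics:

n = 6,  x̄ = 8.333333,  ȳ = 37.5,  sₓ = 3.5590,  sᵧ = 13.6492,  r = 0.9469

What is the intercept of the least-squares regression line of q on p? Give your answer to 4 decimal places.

b = r · sᵧ/sₓ = 0.9469 · 13.6492/3.559 = 3.631477
a = ȳ − b·x̄ = 37.5 − 3.631477·8.333333 = 7.237691

7.2377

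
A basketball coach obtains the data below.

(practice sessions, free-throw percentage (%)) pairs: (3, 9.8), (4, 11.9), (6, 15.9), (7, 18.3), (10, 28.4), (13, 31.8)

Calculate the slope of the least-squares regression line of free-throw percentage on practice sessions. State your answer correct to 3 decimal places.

2.341

n = 6, Σx = 43, Σy = 116.1, Σxy = 997.9, Σx² = 379
Sxx = Σx² − (Σx)²/n = 379 − 308.166667 = 70.833333
Sxy = Σxy − (Σx)(Σy)/n = 997.9 − 832.05 = 165.85
b = Sxy/Sxx = 165.85/70.833333 = 2.341412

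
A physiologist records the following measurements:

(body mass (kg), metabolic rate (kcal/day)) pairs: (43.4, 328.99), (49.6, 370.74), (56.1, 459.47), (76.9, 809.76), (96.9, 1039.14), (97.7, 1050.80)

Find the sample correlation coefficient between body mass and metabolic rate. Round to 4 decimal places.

n = 6, Σx = 420.6, Σy = 4058.9, Σxy = 324069.507, Σx² = 32339.44, Σy² = 3296499.0858
Sxx = Σx² − (Σx)²/n = 32339.44 − 29484.06 = 2855.38
Sxy = Σxy − (Σx)(Σy)/n = 324069.507 − 284528.89 = 39540.617
Syy = Σy² − (Σy)²/n = 3296499.0858 − 2745778.201667 = 550720.884133
r = Sxy/√(Sxx·Syy) = 39540.617/√(1572517398.136637) = 39540.617/39654.979487 = 0.997116

0.9971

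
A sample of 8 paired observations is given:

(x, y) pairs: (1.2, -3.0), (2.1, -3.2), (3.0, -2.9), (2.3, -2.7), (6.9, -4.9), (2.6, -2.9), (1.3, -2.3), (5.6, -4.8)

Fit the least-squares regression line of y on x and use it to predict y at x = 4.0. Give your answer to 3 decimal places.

-3.724

n = 8, Σx = 25, Σy = -26.7, Σxy = -96.45, Σx² = 107.56
Sxx = Σx² − (Σx)²/n = 107.56 − 78.125 = 29.435
Sxy = Σxy − (Σx)(Σy)/n = -96.45 − (-83.4375) = -13.0125
b = Sxy/Sxx = -13.0125/29.435 = -0.442076
a = ȳ − b·x̄ = -3.3375 − (-0.442076)·3.125 = -1.956013
ŷ(4.0) = a + b·4.0 = -1.956013 + (-0.442076)·4 = -3.724316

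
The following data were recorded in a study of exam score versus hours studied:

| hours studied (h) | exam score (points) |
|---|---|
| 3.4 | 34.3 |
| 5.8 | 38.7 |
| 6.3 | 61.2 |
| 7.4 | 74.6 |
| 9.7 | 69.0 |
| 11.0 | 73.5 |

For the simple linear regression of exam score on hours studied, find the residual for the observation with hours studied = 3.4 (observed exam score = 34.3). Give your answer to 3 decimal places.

n = 6, Σx = 43.6, Σy = 351.3, Σxy = 2756.48, Σx² = 354.74
Sxx = Σx² − (Σx)²/n = 354.74 − 316.826667 = 37.913333
Sxy = Σxy − (Σx)(Σy)/n = 2756.48 − 2552.78 = 203.7
b = Sxy/Sxx = 203.7/37.913333 = 5.372780
a = ȳ − b·x̄ = 58.55 − 5.372780·7.266667 = 19.507798
ŷ(3.4) = 19.507798 + 5.372780·3.4 = 37.775251
residual = y − ŷ = 34.3 − 37.775251 = -3.475251

-3.475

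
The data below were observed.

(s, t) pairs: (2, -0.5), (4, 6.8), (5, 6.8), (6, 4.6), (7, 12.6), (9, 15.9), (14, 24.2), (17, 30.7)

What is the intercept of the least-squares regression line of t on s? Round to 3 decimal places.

n = 8, Σx = 64, Σy = 101.1, Σxy = 1179.8, Σx² = 696
Sxx = Σx² − (Σx)²/n = 696 − 512 = 184
Sxy = Σxy − (Σx)(Σy)/n = 1179.8 − 808.8 = 371
b = Sxy/Sxx = 371/184 = 2.016304
a = ȳ − b·x̄ = 12.6375 − 2.016304·8 = -3.492935

-3.493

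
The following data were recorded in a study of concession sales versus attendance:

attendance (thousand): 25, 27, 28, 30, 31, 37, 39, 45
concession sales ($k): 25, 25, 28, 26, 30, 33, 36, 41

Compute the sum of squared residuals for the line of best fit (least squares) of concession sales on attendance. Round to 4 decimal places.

n = 8, Σx = 262, Σy = 244, Σxy = 8264, Σx² = 8914, Σy² = 7676
Sxx = Σx² − (Σx)²/n = 8914 − 8580.5 = 333.5
Sxy = Σxy − (Σx)(Σy)/n = 8264 − 7991 = 273
Syy = Σy² − (Σy)²/n = 7676 − 7442 = 234
b = Sxy/Sxx = 273/333.5 = 0.818591
SSE = Syy − b·Sxy = 234 − 0.818591·273 = 10.524738

10.5247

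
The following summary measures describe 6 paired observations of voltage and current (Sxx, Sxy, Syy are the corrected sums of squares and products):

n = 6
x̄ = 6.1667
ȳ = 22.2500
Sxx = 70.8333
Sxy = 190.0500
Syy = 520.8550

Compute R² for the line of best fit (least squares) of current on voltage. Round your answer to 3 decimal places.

R² = Sxy²/(Sxx·Syy) = (190.05)²/(70.8333·520.855) = 0.978997

0.979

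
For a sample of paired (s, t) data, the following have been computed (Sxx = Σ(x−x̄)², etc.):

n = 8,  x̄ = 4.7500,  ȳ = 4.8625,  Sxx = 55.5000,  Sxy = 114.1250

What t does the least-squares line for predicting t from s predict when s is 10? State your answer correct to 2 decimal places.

b = Sxy/Sxx = 114.125/55.5 = 2.056306
a = ȳ − b·x̄ = 4.8625 − 2.056306·4.75 = -4.904955
ŷ(10) = a + b·10 = -4.904955 + 2.056306·10 = 15.658108

15.66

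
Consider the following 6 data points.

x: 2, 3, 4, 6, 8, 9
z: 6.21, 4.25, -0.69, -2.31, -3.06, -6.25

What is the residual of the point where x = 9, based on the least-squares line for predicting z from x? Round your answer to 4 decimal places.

n = 6, Σx = 32, Σy = -1.85, Σxy = -72.18, Σx² = 210
Sxx = Σx² − (Σx)²/n = 210 − 170.666667 = 39.333333
Sxy = Σxy − (Σx)(Σy)/n = -72.18 − (-9.866667) = -62.313333
b = Sxy/Sxx = -62.313333/39.333333 = -1.584237
a = ȳ − b·x̄ = -0.308333 − (-1.584237)·5.333333 = 8.140932
ŷ(9) = 8.140932 + (-1.584237)·9 = -6.117203
residual = y − ŷ = -6.25 − (-6.117203) = -0.132797

-0.1328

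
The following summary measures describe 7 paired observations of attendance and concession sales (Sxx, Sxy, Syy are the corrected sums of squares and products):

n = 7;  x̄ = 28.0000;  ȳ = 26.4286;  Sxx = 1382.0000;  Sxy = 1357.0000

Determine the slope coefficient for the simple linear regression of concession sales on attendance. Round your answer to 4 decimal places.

0.9819

b = Sxy/Sxx = 1357/1382 = 0.981910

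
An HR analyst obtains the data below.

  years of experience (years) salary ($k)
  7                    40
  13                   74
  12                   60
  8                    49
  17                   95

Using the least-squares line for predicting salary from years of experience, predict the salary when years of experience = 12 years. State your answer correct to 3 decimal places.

66.764

n = 5, Σx = 57, Σy = 318, Σxy = 3969, Σx² = 715
Sxx = Σx² − (Σx)²/n = 715 − 649.8 = 65.2
Sxy = Σxy − (Σx)(Σy)/n = 3969 − 3625.2 = 343.8
b = Sxy/Sxx = 343.8/65.2 = 5.273006
a = ȳ − b·x̄ = 63.6 − 5.273006·11.4 = 3.487730
ŷ(12) = a + b·12 = 3.487730 + 5.273006·12 = 66.763804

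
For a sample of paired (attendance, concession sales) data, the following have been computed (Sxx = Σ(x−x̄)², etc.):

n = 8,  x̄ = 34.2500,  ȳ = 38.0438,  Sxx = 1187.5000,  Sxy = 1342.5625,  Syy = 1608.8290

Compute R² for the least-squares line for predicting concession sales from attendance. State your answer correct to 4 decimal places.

0.9435

R² = Sxy²/(Sxx·Syy) = (1342.5625)²/(1187.5·1608.829) = 0.943464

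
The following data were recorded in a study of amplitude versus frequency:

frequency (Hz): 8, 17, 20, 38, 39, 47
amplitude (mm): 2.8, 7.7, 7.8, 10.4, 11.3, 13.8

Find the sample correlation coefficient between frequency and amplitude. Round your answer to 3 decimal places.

0.962

n = 6, Σx = 169, Σy = 53.8, Σxy = 1793.8, Σx² = 5927, Σy² = 554.26
Sxx = Σx² − (Σx)²/n = 5927 − 4760.166667 = 1166.833333
Sxy = Σxy − (Σx)(Σy)/n = 1793.8 − 1515.366667 = 278.433333
Syy = Σy² − (Σy)²/n = 554.26 − 482.406667 = 71.853333
r = Sxy/√(Sxx·Syy) = 278.433333/√(83840.864444) = 278.433333/289.552870 = 0.961598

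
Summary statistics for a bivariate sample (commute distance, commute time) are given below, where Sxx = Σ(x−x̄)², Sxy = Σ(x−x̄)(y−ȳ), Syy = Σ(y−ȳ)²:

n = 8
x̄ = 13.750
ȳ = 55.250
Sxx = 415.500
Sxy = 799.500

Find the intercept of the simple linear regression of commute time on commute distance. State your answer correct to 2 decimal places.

b = Sxy/Sxx = 799.5/415.5 = 1.924188
a = ȳ − b·x̄ = 55.25 − 1.924188·13.75 = 28.792419

28.79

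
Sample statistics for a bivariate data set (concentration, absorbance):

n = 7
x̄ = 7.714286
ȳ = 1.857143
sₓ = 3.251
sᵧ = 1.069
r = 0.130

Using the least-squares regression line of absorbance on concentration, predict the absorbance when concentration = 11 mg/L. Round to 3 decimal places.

b = r · sᵧ/sₓ = 0.13 · 1.069/3.251 = 0.042747
a = ȳ − b·x̄ = 1.857143 − 0.042747·7.714286 = 1.527382
ŷ(11) = a + b·11 = 1.527382 + 0.042747·11 = 1.997597

1.998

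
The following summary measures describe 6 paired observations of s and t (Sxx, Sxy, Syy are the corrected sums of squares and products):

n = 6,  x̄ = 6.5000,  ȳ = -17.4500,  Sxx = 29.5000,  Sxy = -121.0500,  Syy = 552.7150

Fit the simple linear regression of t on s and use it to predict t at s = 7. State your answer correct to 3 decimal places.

-19.502

b = Sxy/Sxx = -121.05/29.5 = -4.103390
a = ȳ − b·x̄ = -17.45 − (-4.103390)·6.5 = 9.222034
ŷ(7) = a + b·7 = 9.222034 + (-4.103390)·7 = -19.501695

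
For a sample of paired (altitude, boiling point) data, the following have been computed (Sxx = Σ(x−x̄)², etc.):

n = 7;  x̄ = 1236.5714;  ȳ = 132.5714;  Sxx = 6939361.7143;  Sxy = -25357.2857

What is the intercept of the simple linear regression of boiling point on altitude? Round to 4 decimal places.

b = Sxy/Sxx = -25357.2857/6939361.7143 = -0.003654
a = ȳ − b·x̄ = 132.5714 − (-0.003654)·1236.5714 = 137.089985

137.0900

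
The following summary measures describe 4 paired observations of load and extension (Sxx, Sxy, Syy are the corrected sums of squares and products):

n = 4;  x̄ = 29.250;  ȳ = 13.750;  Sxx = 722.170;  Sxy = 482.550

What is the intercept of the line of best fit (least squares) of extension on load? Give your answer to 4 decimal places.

b = Sxy/Sxx = 482.55/722.17 = 0.668194
a = ȳ − b·x̄ = 13.75 − 0.668194·29.25 = -5.794688

-5.7947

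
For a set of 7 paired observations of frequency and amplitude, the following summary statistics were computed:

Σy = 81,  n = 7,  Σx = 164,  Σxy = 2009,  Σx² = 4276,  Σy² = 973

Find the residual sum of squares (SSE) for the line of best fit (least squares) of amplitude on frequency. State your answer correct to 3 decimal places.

7.160

Sxx = Σx² − (Σx)²/n = 4276 − 3842.285714 = 433.714286
Sxy = Σxy − (Σx)(Σy)/n = 2009 − 1897.714286 = 111.285714
Syy = Σy² − (Σy)²/n = 973 − 937.285714 = 35.714286
b = Sxy/Sxx = 111.285714/433.714286 = 0.256588
SSE = Syy − b·Sxy = 35.714286 − 0.256588·111.285714 = 7.159750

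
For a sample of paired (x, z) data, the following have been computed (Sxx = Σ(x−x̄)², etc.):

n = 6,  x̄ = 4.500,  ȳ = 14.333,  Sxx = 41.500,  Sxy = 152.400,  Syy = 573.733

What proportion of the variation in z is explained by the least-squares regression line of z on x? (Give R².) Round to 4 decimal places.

0.9755

R² = Sxy²/(Sxx·Syy) = (152.4)²/(41.5·573.733) = 0.975466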